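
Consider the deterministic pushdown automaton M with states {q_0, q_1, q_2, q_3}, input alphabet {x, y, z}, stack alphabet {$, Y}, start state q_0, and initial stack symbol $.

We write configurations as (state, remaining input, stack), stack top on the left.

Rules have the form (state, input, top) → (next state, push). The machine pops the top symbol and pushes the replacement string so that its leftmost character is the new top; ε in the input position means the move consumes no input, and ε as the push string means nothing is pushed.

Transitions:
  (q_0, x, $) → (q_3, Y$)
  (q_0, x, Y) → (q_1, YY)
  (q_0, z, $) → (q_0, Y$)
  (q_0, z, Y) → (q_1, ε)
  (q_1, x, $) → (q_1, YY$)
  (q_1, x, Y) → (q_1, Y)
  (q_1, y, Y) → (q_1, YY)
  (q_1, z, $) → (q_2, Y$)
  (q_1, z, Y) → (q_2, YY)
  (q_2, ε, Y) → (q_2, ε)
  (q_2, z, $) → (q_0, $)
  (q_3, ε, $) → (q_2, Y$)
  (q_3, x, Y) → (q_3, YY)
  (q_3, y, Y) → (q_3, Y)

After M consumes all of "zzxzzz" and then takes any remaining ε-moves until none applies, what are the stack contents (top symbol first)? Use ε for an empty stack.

(q_0, zzxzzz, $)
  read z, top $: go to q_0, push Y$ → (q_0, zxzzz, Y$)
  read z, top Y: go to q_1, push ε → (q_1, xzzz, $)
  read x, top $: go to q_1, push YY$ → (q_1, zzz, YY$)
  read z, top Y: go to q_2, push YY → (q_2, zz, YYY$)
  ε-move, top Y: go to q_2, push ε → (q_2, zz, YY$)
  ε-move, top Y: go to q_2, push ε → (q_2, zz, Y$)
  ε-move, top Y: go to q_2, push ε → (q_2, zz, $)
  read z, top $: go to q_0, push $ → (q_0, z, $)
  read z, top $: go to q_0, push Y$ → (q_0, ε, Y$)
All input consumed in state q_0 with stack Y$.

Y$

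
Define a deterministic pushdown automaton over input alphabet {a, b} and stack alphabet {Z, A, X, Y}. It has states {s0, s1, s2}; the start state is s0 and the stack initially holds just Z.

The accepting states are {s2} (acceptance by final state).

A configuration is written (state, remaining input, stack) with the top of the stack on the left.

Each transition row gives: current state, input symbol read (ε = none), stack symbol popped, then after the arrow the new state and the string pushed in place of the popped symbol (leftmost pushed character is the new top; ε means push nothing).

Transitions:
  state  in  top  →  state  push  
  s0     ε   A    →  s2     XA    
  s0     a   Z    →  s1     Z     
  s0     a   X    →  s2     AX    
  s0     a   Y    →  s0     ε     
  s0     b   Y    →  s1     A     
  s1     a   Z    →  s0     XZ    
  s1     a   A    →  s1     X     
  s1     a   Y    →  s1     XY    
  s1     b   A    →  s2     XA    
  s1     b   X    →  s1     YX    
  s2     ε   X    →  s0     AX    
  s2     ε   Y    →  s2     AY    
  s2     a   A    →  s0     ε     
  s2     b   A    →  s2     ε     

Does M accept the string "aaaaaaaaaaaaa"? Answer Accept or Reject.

(s0, aaaaaaaaaaaaa, Z)
  read a, top Z: go to s1, push Z → (s1, aaaaaaaaaaaa, Z)
  read a, top Z: go to s0, push XZ → (s0, aaaaaaaaaaa, XZ)
  read a, top X: go to s2, push AX → (s2, aaaaaaaaaa, AXZ)
  read a, top A: go to s0, push ε → (s0, aaaaaaaaa, XZ)
  read a, top X: go to s2, push AX → (s2, aaaaaaaa, AXZ)
  read a, top A: go to s0, push ε → (s0, aaaaaaa, XZ)
  read a, top X: go to s2, push AX → (s2, aaaaaa, AXZ)
  read a, top A: go to s0, push ε → (s0, aaaaa, XZ)
  read a, top X: go to s2, push AX → (s2, aaaa, AXZ)
  read a, top A: go to s0, push ε → (s0, aaa, XZ)
  read a, top X: go to s2, push AX → (s2, aa, AXZ)
  read a, top A: go to s0, push ε → (s0, a, XZ)
  read a, top X: go to s2, push AX → (s2, ε, AXZ)
All input consumed; state s2 ∈ F.

Accept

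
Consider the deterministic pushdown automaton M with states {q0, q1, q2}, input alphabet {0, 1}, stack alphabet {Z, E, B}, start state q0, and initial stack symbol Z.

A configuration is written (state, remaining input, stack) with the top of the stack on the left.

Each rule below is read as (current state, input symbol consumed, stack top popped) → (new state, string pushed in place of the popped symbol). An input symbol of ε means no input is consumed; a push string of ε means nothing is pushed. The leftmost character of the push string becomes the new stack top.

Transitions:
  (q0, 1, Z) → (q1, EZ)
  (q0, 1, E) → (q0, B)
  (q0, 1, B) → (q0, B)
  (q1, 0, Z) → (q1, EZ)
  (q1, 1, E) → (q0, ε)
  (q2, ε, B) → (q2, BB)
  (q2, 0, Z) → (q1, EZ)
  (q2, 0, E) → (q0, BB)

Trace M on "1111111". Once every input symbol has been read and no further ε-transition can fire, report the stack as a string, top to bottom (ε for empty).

EZ

(q0, 1111111, Z) ⊢ (q1, 111111, EZ) ⊢ (q0, 11111, Z) ⊢ (q1, 1111, EZ) ⊢ (q0, 111, Z) ⊢ (q1, 11, EZ) ⊢ (q0, 1, Z) ⊢ (q1, ε, EZ)
All input consumed in state q1 with stack EZ.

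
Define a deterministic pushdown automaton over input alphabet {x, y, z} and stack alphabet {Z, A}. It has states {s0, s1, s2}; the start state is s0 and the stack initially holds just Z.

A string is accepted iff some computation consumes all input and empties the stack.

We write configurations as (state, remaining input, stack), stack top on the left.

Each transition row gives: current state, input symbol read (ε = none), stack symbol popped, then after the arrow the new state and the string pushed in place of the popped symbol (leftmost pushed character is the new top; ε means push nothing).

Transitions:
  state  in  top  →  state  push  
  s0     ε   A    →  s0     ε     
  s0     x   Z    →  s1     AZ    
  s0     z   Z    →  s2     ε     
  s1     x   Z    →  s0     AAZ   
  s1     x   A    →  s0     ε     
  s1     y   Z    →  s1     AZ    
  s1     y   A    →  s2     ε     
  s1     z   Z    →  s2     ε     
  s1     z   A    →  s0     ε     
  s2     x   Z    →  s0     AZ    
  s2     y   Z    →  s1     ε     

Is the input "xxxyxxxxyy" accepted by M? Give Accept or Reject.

Accept

(s0, xxxyxxxxyy, Z)
  read x, top Z: go to s1, push AZ → (s1, xxyxxxxyy, AZ)
  read x, top A: go to s0, push ε → (s0, xyxxxxyy, Z)
  read x, top Z: go to s1, push AZ → (s1, yxxxxyy, AZ)
  read y, top A: go to s2, push ε → (s2, xxxxyy, Z)
  read x, top Z: go to s0, push AZ → (s0, xxxyy, AZ)
  ε-move, top A: go to s0, push ε → (s0, xxxyy, Z)
  read x, top Z: go to s1, push AZ → (s1, xxyy, AZ)
  read x, top A: go to s0, push ε → (s0, xyy, Z)
  read x, top Z: go to s1, push AZ → (s1, yy, AZ)
  read y, top A: go to s2, push ε → (s2, y, Z)
  read y, top Z: go to s1, push ε → (s1, ε, ε)
All input consumed and the stack is empty.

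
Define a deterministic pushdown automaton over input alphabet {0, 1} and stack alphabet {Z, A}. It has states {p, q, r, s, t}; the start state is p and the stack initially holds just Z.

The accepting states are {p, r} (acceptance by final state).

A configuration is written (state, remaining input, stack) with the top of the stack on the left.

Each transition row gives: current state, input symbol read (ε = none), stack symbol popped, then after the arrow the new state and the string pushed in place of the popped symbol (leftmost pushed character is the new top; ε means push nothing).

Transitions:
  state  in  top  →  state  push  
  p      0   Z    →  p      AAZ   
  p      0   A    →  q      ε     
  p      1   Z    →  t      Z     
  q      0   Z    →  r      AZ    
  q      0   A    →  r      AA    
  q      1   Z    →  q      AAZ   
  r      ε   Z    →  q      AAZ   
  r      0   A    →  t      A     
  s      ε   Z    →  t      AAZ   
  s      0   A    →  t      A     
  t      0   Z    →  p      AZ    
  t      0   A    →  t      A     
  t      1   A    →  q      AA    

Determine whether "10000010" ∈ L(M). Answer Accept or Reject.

Accept

(p, 10000010, Z)
  read 1, top Z: go to t, push Z → (t, 0000010, Z)
  read 0, top Z: go to p, push AZ → (p, 000010, AZ)
  read 0, top A: go to q, push ε → (q, 00010, Z)
  read 0, top Z: go to r, push AZ → (r, 0010, AZ)
  read 0, top A: go to t, push A → (t, 010, AZ)
  read 0, top A: go to t, push A → (t, 10, AZ)
  read 1, top A: go to q, push AA → (q, 0, AAZ)
  read 0, top A: go to r, push AA → (r, ε, AAAZ)
All input consumed; state r ∈ F.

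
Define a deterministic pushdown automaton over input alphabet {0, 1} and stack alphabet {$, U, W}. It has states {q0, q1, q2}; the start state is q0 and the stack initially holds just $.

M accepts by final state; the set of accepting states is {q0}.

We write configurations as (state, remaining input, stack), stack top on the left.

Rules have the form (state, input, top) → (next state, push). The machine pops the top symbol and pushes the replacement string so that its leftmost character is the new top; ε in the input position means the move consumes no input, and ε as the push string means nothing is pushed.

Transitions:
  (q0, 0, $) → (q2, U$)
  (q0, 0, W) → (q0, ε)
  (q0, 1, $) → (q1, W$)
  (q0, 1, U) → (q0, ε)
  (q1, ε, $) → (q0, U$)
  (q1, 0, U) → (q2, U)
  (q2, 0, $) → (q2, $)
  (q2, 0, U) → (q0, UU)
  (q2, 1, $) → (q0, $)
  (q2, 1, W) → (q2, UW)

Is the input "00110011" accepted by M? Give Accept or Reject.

(q0, 00110011, $)
  read 0, top $: go to q2, push U$ → (q2, 0110011, U$)
  read 0, top U: go to q0, push UU → (q0, 110011, UU$)
  read 1, top U: go to q0, push ε → (q0, 10011, U$)
  read 1, top U: go to q0, push ε → (q0, 0011, $)
  read 0, top $: go to q2, push U$ → (q2, 011, U$)
  read 0, top U: go to q0, push UU → (q0, 11, UU$)
  read 1, top U: go to q0, push ε → (q0, 1, U$)
  read 1, top U: go to q0, push ε → (q0, ε, $)
All input consumed; state q0 ∈ F.

Accept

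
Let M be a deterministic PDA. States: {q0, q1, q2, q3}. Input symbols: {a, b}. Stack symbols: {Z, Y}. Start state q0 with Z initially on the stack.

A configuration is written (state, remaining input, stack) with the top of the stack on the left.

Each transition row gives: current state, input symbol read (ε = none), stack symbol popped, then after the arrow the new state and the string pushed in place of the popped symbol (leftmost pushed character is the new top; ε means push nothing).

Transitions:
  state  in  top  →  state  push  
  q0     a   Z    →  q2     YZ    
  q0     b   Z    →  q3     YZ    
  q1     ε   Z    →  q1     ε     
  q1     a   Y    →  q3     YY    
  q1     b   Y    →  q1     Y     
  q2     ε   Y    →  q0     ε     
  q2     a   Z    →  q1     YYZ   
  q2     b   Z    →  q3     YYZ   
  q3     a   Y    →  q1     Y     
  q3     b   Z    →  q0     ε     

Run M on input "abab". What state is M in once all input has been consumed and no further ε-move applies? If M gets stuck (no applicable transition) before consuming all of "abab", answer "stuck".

(q0, abab, Z)
  read a, top Z: go to q2, push YZ → (q2, bab, YZ)
  ε-move, top Y: go to q0, push ε → (q0, bab, Z)
  read b, top Z: go to q3, push YZ → (q3, ab, YZ)
  read a, top Y: go to q1, push Y → (q1, b, YZ)
  read b, top Y: go to q1, push Y → (q1, ε, YZ)
All input consumed; M is in state q1.

q1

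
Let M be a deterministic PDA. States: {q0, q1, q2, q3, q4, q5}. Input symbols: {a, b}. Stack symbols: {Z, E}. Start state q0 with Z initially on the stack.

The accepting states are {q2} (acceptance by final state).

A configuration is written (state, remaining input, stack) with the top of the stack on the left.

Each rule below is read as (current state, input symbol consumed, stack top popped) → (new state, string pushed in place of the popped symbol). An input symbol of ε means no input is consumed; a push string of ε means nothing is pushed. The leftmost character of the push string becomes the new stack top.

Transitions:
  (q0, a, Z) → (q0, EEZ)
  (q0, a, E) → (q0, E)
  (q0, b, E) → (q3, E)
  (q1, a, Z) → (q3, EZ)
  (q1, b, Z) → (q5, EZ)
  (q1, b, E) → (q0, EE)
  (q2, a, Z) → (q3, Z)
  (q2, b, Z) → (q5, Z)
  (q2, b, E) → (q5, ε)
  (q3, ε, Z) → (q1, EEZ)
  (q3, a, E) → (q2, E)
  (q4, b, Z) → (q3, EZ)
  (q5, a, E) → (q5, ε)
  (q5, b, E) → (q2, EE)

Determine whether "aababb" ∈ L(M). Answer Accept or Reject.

Accept

(q0, aababb, Z) ⊢ (q0, ababb, EEZ) ⊢ (q0, babb, EEZ) ⊢ (q3, abb, EEZ) ⊢ (q2, bb, EEZ) ⊢ (q5, b, EZ) ⊢ (q2, ε, EEZ)
All input consumed; state q2 ∈ F.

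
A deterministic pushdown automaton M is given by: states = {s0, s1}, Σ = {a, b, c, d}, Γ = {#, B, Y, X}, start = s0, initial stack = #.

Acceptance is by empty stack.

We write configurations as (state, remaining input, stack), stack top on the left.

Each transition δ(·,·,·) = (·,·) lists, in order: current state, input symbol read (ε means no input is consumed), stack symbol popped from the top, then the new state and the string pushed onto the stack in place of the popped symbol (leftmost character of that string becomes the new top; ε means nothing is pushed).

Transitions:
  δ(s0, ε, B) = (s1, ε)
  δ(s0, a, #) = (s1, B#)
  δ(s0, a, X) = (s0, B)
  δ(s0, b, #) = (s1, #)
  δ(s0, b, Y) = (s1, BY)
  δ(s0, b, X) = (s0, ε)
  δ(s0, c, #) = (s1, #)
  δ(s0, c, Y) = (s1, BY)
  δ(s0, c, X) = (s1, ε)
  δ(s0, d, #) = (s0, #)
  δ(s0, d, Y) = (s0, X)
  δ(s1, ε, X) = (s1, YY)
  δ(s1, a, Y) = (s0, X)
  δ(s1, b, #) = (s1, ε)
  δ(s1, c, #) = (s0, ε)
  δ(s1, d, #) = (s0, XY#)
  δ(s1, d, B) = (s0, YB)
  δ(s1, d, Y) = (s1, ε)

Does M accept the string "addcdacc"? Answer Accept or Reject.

Reject

(s0, addcdacc, #)
  read a, top #: go to s1, push B# → (s1, ddcdacc, B#)
  read d, top B: go to s0, push YB → (s0, dcdacc, YB#)
  read d, top Y: go to s0, push X → (s0, cdacc, XB#)
  read c, top X: go to s1, push ε → (s1, dacc, B#)
  read d, top B: go to s0, push YB → (s0, acc, YB#)
No transition applies at (s0, acc, YB#); input not fully consumed.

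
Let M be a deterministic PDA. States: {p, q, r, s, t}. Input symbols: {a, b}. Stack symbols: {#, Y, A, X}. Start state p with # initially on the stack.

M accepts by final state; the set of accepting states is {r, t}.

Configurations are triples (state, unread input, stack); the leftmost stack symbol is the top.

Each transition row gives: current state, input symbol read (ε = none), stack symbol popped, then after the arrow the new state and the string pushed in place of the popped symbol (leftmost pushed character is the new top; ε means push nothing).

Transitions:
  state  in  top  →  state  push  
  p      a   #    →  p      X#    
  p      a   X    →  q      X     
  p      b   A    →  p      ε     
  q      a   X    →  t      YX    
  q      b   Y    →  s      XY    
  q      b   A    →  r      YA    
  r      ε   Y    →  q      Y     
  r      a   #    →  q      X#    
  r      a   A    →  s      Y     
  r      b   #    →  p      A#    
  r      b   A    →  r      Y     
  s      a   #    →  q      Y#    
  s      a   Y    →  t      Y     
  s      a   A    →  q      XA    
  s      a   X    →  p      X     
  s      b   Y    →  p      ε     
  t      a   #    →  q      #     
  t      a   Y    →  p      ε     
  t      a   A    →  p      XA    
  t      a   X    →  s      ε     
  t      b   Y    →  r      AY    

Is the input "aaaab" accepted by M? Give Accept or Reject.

(p, aaaab, #)
  read a, top #: go to p, push X# → (p, aaab, X#)
  read a, top X: go to q, push X → (q, aab, X#)
  read a, top X: go to t, push YX → (t, ab, YX#)
  read a, top Y: go to p, push ε → (p, b, X#)
No transition applies at (p, b, X#); input not fully consumed.

Reject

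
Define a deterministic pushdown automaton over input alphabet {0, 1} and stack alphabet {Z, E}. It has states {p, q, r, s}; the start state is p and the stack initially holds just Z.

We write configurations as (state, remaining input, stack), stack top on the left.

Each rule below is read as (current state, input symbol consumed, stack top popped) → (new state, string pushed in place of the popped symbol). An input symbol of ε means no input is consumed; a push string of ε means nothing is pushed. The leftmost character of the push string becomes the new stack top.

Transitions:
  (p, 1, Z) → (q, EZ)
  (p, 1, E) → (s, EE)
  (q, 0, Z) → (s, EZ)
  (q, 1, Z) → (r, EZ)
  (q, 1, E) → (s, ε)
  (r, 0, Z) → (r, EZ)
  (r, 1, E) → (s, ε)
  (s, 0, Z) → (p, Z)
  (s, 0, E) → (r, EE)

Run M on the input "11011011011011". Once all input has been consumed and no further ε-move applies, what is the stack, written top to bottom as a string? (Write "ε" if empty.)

Z

(p, 11011011011011, Z) ⊢ (q, 1011011011011, EZ) ⊢ (s, 011011011011, Z) ⊢ (p, 11011011011, Z) ⊢ (q, 1011011011, EZ) ⊢ (s, 011011011, Z) ⊢ (p, 11011011, Z) ⊢ (q, 1011011, EZ) ⊢ (s, 011011, Z) ⊢ (p, 11011, Z) ⊢ (q, 1011, EZ) ⊢ (s, 011, Z) ⊢ (p, 11, Z) ⊢ (q, 1, EZ) ⊢ (s, ε, Z)
All input consumed in state s with stack Z.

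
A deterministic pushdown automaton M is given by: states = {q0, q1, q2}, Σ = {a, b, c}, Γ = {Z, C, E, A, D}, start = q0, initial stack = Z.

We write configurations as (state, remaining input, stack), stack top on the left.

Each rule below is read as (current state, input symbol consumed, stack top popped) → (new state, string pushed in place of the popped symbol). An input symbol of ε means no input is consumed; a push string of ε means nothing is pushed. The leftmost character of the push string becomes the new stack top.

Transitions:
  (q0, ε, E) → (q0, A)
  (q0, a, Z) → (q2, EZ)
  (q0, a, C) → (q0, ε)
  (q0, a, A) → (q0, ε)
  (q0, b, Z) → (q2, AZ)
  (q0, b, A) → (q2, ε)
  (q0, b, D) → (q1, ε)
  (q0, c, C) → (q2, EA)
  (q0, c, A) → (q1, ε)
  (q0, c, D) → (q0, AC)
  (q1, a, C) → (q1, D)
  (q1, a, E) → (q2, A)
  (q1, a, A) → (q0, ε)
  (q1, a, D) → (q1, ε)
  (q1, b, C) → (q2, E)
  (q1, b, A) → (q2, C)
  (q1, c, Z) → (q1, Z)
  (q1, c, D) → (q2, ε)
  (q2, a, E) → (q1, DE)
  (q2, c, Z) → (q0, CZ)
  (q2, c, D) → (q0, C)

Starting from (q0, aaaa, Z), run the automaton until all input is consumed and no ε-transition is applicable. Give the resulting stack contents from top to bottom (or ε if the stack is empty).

AZ

(q0, aaaa, Z) ⊢ (q2, aaa, EZ) ⊢ (q1, aa, DEZ) ⊢ (q1, a, EZ) ⊢ (q2, ε, AZ)
All input consumed in state q2 with stack AZ.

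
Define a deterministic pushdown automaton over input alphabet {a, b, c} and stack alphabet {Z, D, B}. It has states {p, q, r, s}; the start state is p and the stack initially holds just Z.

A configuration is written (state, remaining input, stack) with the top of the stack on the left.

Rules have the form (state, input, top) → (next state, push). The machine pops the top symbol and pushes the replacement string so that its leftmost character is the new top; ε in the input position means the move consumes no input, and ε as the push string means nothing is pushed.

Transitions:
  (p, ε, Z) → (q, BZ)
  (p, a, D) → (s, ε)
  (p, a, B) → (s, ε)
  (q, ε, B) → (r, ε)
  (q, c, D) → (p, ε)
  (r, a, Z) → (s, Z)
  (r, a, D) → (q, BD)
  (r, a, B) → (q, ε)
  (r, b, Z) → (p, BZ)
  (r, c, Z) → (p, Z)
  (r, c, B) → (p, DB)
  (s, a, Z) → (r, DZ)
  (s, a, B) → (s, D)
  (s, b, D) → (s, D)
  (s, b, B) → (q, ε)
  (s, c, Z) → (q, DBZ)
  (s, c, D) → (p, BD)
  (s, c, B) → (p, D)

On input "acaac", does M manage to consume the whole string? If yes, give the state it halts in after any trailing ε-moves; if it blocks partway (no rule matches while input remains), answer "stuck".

stuck

(p, acaac, Z) ⊢ (q, acaac, BZ) ⊢ (r, acaac, Z) ⊢ (s, caac, Z) ⊢ (q, aac, DBZ)
No transition for (q, a, top D); M blocks with input aac remaining.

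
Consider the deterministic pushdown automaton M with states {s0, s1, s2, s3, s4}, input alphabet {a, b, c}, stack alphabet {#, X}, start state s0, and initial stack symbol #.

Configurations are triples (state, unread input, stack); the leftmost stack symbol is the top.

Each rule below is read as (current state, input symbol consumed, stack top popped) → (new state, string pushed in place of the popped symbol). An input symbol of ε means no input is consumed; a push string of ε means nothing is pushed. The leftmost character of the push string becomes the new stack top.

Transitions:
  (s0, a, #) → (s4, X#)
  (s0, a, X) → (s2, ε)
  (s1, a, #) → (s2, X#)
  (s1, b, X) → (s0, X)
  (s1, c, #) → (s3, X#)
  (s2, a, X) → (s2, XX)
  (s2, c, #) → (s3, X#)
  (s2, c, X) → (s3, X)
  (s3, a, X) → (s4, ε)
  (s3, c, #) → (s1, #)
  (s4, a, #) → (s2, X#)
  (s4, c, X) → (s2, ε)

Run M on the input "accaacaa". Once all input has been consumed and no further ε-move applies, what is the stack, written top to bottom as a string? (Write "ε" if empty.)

X#

(s0, accaacaa, #) ⊢ (s4, ccaacaa, X#) ⊢ (s2, caacaa, #) ⊢ (s3, aacaa, X#) ⊢ (s4, acaa, #) ⊢ (s2, caa, X#) ⊢ (s3, aa, X#) ⊢ (s4, a, #) ⊢ (s2, ε, X#)
All input consumed in state s2 with stack X#.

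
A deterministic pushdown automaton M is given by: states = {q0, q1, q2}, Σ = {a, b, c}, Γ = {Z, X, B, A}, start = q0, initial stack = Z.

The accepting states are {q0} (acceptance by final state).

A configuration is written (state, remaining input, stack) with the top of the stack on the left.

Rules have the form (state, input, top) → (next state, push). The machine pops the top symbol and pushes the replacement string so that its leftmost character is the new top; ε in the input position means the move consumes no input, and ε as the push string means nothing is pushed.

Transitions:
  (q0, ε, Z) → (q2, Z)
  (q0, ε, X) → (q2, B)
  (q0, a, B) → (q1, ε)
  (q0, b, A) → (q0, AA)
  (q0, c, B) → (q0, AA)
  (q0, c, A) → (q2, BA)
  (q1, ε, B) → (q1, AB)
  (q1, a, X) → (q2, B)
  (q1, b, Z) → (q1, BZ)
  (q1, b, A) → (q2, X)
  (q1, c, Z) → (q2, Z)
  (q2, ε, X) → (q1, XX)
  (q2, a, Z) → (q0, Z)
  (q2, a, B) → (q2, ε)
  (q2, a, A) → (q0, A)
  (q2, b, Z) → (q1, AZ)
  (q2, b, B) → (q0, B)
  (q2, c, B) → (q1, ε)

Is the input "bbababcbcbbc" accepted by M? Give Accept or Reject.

(q0, bbababcbcbbc, Z) ⊢ (q2, bbababcbcbbc, Z) ⊢ (q1, bababcbcbbc, AZ) ⊢ (q2, ababcbcbbc, XZ) ⊢ (q1, ababcbcbbc, XXZ) ⊢ (q2, babcbcbbc, BXZ) ⊢ (q0, abcbcbbc, BXZ) ⊢ (q1, bcbcbbc, XZ)
No transition applies at (q1, bcbcbbc, XZ); input not fully consumed.

Reject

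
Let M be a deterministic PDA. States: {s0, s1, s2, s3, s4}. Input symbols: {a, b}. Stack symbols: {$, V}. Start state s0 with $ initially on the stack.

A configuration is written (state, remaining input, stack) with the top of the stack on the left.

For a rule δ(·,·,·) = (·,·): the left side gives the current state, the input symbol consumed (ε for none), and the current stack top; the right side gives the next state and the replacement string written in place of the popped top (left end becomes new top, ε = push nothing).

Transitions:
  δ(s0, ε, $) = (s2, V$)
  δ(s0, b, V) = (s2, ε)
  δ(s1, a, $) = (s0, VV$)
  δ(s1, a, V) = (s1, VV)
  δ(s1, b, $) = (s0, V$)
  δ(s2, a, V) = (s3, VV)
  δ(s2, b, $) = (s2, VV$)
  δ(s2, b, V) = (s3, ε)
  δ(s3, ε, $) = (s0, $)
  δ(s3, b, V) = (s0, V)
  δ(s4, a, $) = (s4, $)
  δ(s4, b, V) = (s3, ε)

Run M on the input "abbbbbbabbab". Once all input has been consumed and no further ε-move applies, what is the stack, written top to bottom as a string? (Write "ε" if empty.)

(s0, abbbbbbabbab, $)
  ε-move, top $: go to s2, push V$ → (s2, abbbbbbabbab, V$)
  read a, top V: go to s3, push VV → (s3, bbbbbbabbab, VV$)
  read b, top V: go to s0, push V → (s0, bbbbbabbab, VV$)
  read b, top V: go to s2, push ε → (s2, bbbbabbab, V$)
  read b, top V: go to s3, push ε → (s3, bbbabbab, $)
  ε-move, top $: go to s0, push $ → (s0, bbbabbab, $)
  ε-move, top $: go to s2, push V$ → (s2, bbbabbab, V$)
  read b, top V: go to s3, push ε → (s3, bbabbab, $)
  ε-move, top $: go to s0, push $ → (s0, bbabbab, $)
  ε-move, top $: go to s2, push V$ → (s2, bbabbab, V$)
  read b, top V: go to s3, push ε → (s3, babbab, $)
  ε-move, top $: go to s0, push $ → (s0, babbab, $)
  ε-move, top $: go to s2, push V$ → (s2, babbab, V$)
  read b, top V: go to s3, push ε → (s3, abbab, $)
  ε-move, top $: go to s0, push $ → (s0, abbab, $)
  ε-move, top $: go to s2, push V$ → (s2, abbab, V$)
  read a, top V: go to s3, push VV → (s3, bbab, VV$)
  read b, top V: go to s0, push V → (s0, bab, VV$)
  read b, top V: go to s2, push ε → (s2, ab, V$)
  read a, top V: go to s3, push VV → (s3, b, VV$)
  read b, top V: go to s0, push V → (s0, ε, VV$)
All input consumed in state s0 with stack VV$.

VV$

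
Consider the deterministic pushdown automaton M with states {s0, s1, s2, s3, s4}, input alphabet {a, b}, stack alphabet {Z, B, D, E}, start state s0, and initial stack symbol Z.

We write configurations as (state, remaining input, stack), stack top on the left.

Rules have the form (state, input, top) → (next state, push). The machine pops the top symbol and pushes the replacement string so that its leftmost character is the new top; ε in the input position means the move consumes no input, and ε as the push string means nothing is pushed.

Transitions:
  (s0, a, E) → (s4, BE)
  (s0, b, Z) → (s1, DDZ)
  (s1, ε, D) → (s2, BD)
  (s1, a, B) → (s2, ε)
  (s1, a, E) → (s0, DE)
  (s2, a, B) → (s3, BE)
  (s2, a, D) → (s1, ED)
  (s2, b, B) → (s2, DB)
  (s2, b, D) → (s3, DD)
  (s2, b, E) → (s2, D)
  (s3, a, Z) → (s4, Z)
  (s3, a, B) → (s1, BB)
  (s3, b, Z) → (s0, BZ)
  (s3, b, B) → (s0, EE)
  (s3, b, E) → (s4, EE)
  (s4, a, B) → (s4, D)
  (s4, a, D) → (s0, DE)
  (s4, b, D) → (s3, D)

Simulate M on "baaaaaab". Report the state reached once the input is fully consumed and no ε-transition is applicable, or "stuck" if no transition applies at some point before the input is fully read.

(s0, baaaaaab, Z) ⊢ (s1, aaaaaab, DDZ) ⊢ (s2, aaaaaab, BDDZ) ⊢ (s3, aaaaab, BEDDZ) ⊢ (s1, aaaab, BBEDDZ) ⊢ (s2, aaab, BEDDZ) ⊢ (s3, aab, BEEDDZ) ⊢ (s1, ab, BBEEDDZ) ⊢ (s2, b, BEEDDZ) ⊢ (s2, ε, DBEEDDZ)
All input consumed; M is in state s2.

s2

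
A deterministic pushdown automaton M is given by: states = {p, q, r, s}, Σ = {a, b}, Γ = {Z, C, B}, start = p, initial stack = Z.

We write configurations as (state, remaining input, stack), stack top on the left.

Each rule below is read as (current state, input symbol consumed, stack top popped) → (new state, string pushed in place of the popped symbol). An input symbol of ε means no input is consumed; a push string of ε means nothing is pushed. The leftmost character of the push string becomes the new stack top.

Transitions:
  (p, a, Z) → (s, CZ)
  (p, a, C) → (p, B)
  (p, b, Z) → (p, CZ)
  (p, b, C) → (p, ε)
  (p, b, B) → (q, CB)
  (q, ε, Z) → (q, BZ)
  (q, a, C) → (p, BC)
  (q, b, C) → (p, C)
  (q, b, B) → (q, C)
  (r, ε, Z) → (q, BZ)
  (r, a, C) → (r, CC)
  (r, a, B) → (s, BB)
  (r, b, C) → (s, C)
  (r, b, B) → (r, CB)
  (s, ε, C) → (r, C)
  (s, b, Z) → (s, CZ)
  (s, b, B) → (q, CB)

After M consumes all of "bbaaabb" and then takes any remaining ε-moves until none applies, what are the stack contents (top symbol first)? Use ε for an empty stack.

(p, bbaaabb, Z)
  read b, top Z: go to p, push CZ → (p, baaabb, CZ)
  read b, top C: go to p, push ε → (p, aaabb, Z)
  read a, top Z: go to s, push CZ → (s, aabb, CZ)
  ε-move, top C: go to r, push C → (r, aabb, CZ)
  read a, top C: go to r, push CC → (r, abb, CCZ)
  read a, top C: go to r, push CC → (r, bb, CCCZ)
  read b, top C: go to s, push C → (s, b, CCCZ)
  ε-move, top C: go to r, push C → (r, b, CCCZ)
  read b, top C: go to s, push C → (s, ε, CCCZ)
  ε-move, top C: go to r, push C → (r, ε, CCCZ)
All input consumed in state r with stack CCCZ.

CCCZ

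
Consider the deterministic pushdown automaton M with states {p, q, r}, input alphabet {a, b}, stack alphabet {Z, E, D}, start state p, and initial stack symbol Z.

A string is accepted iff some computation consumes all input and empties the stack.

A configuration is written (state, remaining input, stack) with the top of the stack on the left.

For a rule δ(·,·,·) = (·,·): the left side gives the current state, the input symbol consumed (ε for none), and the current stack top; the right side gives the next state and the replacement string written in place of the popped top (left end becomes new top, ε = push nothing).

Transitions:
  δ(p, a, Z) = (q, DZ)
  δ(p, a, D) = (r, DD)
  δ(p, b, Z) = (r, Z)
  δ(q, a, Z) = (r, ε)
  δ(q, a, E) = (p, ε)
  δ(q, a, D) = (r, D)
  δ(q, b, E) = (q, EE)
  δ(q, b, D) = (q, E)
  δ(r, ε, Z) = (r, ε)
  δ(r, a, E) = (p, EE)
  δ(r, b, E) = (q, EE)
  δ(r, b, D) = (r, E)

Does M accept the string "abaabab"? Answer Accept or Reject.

Accept

(p, abaabab, Z)
  read a, top Z: go to q, push DZ → (q, baabab, DZ)
  read b, top D: go to q, push E → (q, aabab, EZ)
  read a, top E: go to p, push ε → (p, abab, Z)
  read a, top Z: go to q, push DZ → (q, bab, DZ)
  read b, top D: go to q, push E → (q, ab, EZ)
  read a, top E: go to p, push ε → (p, b, Z)
  read b, top Z: go to r, push Z → (r, ε, Z)
  ε-move, top Z: go to r, push ε → (r, ε, ε)
All input consumed and the stack is empty.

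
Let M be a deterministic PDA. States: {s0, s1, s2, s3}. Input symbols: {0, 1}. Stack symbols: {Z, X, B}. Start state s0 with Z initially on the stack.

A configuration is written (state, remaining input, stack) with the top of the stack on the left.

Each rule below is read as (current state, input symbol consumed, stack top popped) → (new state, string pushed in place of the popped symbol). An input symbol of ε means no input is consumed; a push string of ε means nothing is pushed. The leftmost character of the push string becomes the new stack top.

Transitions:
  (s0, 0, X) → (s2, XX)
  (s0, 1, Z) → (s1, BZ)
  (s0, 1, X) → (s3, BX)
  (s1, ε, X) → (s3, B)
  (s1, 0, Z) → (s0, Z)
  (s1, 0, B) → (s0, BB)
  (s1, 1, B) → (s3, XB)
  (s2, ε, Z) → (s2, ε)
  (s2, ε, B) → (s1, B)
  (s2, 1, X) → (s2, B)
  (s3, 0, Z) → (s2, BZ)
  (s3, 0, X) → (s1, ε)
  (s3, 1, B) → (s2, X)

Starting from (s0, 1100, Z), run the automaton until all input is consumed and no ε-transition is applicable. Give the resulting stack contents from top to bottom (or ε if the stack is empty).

BBZ

(s0, 1100, Z)
  read 1, top Z: go to s1, push BZ → (s1, 100, BZ)
  read 1, top B: go to s3, push XB → (s3, 00, XBZ)
  read 0, top X: go to s1, push ε → (s1, 0, BZ)
  read 0, top B: go to s0, push BB → (s0, ε, BBZ)
All input consumed in state s0 with stack BBZ.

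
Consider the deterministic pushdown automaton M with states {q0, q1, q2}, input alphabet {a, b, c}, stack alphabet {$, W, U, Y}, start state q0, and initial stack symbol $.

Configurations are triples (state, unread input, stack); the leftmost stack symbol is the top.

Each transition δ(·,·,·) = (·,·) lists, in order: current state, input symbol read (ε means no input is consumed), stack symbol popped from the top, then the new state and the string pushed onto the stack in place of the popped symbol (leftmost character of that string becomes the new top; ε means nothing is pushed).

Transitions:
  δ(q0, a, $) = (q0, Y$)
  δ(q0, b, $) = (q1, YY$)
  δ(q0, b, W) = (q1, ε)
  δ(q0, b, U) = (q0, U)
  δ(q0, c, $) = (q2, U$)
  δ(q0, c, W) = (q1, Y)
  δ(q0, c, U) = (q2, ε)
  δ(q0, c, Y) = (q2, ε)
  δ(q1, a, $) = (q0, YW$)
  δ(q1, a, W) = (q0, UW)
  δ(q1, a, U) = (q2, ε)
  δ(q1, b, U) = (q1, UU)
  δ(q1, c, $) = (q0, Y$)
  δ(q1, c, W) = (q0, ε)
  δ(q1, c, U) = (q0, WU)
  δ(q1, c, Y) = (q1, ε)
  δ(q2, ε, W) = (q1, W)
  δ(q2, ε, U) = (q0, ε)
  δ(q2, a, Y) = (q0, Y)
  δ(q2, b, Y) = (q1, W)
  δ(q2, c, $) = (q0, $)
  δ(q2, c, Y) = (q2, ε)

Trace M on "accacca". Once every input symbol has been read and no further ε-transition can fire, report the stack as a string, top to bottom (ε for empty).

Y$

(q0, accacca, $)
  read a, top $: go to q0, push Y$ → (q0, ccacca, Y$)
  read c, top Y: go to q2, push ε → (q2, cacca, $)
  read c, top $: go to q0, push $ → (q0, acca, $)
  read a, top $: go to q0, push Y$ → (q0, cca, Y$)
  read c, top Y: go to q2, push ε → (q2, ca, $)
  read c, top $: go to q0, push $ → (q0, a, $)
  read a, top $: go to q0, push Y$ → (q0, ε, Y$)
All input consumed in state q0 with stack Y$.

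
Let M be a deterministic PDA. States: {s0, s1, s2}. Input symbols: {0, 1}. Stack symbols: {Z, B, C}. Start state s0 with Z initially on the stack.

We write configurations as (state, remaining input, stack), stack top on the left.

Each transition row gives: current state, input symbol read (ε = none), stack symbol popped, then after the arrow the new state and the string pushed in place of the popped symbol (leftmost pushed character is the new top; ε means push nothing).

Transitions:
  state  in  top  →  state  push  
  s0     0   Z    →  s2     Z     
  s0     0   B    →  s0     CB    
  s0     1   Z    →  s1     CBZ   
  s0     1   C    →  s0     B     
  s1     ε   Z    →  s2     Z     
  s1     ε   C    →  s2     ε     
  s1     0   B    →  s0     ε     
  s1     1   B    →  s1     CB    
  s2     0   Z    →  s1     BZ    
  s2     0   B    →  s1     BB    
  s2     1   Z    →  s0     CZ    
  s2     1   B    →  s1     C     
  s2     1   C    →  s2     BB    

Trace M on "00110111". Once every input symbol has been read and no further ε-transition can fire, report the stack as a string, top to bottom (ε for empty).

(s0, 00110111, Z)
  read 0, top Z: go to s2, push Z → (s2, 0110111, Z)
  read 0, top Z: go to s1, push BZ → (s1, 110111, BZ)
  read 1, top B: go to s1, push CB → (s1, 10111, CBZ)
  ε-move, top C: go to s2, push ε → (s2, 10111, BZ)
  read 1, top B: go to s1, push C → (s1, 0111, CZ)
  ε-move, top C: go to s2, push ε → (s2, 0111, Z)
  read 0, top Z: go to s1, push BZ → (s1, 111, BZ)
  read 1, top B: go to s1, push CB → (s1, 11, CBZ)
  ε-move, top C: go to s2, push ε → (s2, 11, BZ)
  read 1, top B: go to s1, push C → (s1, 1, CZ)
  ε-move, top C: go to s2, push ε → (s2, 1, Z)
  read 1, top Z: go to s0, push CZ → (s0, ε, CZ)
All input consumed in state s0 with stack CZ.

CZ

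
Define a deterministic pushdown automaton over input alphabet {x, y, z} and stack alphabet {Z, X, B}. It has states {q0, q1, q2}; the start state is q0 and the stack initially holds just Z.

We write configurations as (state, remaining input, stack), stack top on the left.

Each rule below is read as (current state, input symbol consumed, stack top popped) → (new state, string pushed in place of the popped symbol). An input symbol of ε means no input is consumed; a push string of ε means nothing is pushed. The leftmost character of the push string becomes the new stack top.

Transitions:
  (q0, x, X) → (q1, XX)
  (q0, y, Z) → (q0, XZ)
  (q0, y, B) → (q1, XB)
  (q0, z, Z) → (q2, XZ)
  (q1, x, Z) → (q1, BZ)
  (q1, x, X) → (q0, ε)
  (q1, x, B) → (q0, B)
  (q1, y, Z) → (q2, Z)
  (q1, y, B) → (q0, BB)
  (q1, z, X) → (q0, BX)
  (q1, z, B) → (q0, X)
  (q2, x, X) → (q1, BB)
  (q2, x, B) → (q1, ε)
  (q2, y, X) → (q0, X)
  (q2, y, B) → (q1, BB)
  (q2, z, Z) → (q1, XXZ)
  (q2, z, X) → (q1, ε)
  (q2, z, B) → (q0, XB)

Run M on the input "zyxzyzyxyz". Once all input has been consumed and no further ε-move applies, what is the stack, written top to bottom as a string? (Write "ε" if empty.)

(q0, zyxzyzyxyz, Z)
  read z, top Z: go to q2, push XZ → (q2, yxzyzyxyz, XZ)
  read y, top X: go to q0, push X → (q0, xzyzyxyz, XZ)
  read x, top X: go to q1, push XX → (q1, zyzyxyz, XXZ)
  read z, top X: go to q0, push BX → (q0, yzyxyz, BXXZ)
  read y, top B: go to q1, push XB → (q1, zyxyz, XBXXZ)
  read z, top X: go to q0, push BX → (q0, yxyz, BXBXXZ)
  read y, top B: go to q1, push XB → (q1, xyz, XBXBXXZ)
  read x, top X: go to q0, push ε → (q0, yz, BXBXXZ)
  read y, top B: go to q1, push XB → (q1, z, XBXBXXZ)
  read z, top X: go to q0, push BX → (q0, ε, BXBXBXXZ)
All input consumed in state q0 with stack BXBXBXXZ.

BXBXBXXZ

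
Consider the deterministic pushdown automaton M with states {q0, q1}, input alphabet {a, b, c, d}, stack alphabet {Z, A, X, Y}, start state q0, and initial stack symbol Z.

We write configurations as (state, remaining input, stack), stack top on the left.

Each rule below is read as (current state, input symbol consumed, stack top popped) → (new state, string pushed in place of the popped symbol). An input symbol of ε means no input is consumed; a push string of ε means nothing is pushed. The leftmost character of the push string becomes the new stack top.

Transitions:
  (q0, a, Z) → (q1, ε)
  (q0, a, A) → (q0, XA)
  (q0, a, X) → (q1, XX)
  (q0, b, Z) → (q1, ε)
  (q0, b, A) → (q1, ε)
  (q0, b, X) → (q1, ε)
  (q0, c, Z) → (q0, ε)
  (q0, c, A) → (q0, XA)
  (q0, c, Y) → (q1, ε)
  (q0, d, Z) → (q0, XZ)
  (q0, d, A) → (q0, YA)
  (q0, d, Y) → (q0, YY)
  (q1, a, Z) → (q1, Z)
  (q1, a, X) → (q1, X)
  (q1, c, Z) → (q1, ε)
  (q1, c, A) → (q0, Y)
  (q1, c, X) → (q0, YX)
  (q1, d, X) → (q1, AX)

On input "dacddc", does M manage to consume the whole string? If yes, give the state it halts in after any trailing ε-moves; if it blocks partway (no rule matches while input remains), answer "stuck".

(q0, dacddc, Z) ⊢ (q0, acddc, XZ) ⊢ (q1, cddc, XXZ) ⊢ (q0, ddc, YXXZ) ⊢ (q0, dc, YYXXZ) ⊢ (q0, c, YYYXXZ) ⊢ (q1, ε, YYXXZ)
All input consumed; M is in state q1.

q1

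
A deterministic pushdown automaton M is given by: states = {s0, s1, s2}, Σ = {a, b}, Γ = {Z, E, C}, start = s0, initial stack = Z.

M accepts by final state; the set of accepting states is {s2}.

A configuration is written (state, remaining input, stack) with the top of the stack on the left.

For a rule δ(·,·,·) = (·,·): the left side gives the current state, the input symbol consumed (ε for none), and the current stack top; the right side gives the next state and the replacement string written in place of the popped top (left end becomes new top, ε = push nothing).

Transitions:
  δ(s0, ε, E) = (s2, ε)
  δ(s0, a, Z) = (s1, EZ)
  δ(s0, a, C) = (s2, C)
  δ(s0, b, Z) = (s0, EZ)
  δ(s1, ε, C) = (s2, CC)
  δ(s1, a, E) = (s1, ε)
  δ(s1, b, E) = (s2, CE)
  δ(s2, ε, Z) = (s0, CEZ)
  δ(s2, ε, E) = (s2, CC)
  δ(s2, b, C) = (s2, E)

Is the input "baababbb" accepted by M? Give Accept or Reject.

(s0, baababbb, Z) ⊢ (s0, aababbb, EZ) ⊢ (s2, aababbb, Z) ⊢ (s0, aababbb, CEZ) ⊢ (s2, ababbb, CEZ)
No transition applies at (s2, ababbb, CEZ); input not fully consumed.

Reject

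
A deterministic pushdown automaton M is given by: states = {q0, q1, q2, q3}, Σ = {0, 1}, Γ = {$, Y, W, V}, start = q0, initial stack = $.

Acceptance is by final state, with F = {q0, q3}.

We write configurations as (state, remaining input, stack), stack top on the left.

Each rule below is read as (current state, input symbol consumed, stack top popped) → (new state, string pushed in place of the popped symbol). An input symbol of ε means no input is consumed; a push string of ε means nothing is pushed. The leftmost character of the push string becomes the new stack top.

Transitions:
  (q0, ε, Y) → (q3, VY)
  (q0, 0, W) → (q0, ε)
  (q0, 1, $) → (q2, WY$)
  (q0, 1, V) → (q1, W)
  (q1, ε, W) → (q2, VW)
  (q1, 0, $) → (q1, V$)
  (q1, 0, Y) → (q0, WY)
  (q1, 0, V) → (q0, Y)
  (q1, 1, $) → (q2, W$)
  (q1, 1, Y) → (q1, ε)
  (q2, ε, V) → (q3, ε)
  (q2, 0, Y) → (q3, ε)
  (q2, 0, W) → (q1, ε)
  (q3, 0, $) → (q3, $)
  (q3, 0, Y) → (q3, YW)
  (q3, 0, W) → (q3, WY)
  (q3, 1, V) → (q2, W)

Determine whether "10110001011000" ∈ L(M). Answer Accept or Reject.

(q0, 10110001011000, $)
  read 1, top $: go to q2, push WY$ → (q2, 0110001011000, WY$)
  read 0, top W: go to q1, push ε → (q1, 110001011000, Y$)
  read 1, top Y: go to q1, push ε → (q1, 10001011000, $)
  read 1, top $: go to q2, push W$ → (q2, 0001011000, W$)
  read 0, top W: go to q1, push ε → (q1, 001011000, $)
  read 0, top $: go to q1, push V$ → (q1, 01011000, V$)
  read 0, top V: go to q0, push Y → (q0, 1011000, Y$)
  ε-move, top Y: go to q3, push VY → (q3, 1011000, VY$)
  read 1, top V: go to q2, push W → (q2, 011000, WY$)
  read 0, top W: go to q1, push ε → (q1, 11000, Y$)
  read 1, top Y: go to q1, push ε → (q1, 1000, $)
  read 1, top $: go to q2, push W$ → (q2, 000, W$)
  read 0, top W: go to q1, push ε → (q1, 00, $)
  read 0, top $: go to q1, push V$ → (q1, 0, V$)
  read 0, top V: go to q0, push Y → (q0, ε, Y$)
All input consumed; state q0 ∈ F.

Accept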